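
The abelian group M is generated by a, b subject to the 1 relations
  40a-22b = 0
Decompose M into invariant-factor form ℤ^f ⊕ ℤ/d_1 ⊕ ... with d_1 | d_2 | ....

Answer: M ≅ ℤ^1 ⊕ ℤ/2

Derivation:
rank_ℚ(R)=1; free=2−1=1
SNF(R) diag = [2] → torsion [2]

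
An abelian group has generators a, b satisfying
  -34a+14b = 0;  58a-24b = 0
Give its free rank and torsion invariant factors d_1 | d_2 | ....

rank_ℚ(R)=2; free=2−2=0
SNF(R) diag = [2, 2] → torsion [2, 2]

Answer: M ≅ ℤ/2 ⊕ ℤ/2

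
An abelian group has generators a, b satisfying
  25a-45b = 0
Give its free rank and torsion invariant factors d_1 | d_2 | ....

Answer: M ≅ ℤ^1 ⊕ ℤ/5

Derivation:
rank_ℚ(R)=1; free=2−1=1
SNF(R) diag = [5] → torsion [5]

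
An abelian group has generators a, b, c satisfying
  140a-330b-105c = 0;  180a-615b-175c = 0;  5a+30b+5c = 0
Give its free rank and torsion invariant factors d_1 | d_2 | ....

rank_ℚ(R)=3; free=3−3=0
SNF(R) diag = [5, 5, 15] → torsion [5, 5, 15]

Answer: M ≅ ℤ/5 ⊕ ℤ/5 ⊕ ℤ/15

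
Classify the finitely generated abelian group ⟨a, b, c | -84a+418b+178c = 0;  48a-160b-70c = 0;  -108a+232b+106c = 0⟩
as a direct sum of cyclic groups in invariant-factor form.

Answer: M ≅ ℤ/2 ⊕ ℤ/6 ⊕ ℤ/12

Derivation:
rank_ℚ(R)=3; free=3−3=0
SNF(R) diag = [2, 6, 12] → torsion [2, 6, 12]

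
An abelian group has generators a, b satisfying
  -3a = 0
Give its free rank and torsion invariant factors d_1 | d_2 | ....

Answer: M ≅ ℤ^1 ⊕ ℤ/3

Derivation:
rank_ℚ(R)=1; free=2−1=1
SNF(R) diag = [3] → torsion [3]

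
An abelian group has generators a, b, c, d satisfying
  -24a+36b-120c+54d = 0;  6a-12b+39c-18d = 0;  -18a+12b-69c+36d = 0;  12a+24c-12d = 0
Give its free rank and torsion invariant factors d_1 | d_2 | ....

Answer: M ≅ ℤ/3 ⊕ ℤ/6 ⊕ ℤ/12 ⊕ ℤ/12

Derivation:
rank_ℚ(R)=4; free=4−4=0
SNF(R) diag = [3, 6, 12, 12] → torsion [3, 6, 12, 12]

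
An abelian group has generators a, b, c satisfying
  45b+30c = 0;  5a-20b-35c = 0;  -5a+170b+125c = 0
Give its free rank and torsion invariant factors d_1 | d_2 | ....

rank_ℚ(R)=3; free=3−3=0
SNF(R) diag = [5, 15, 30] → torsion [5, 15, 30]

Answer: M ≅ ℤ/5 ⊕ ℤ/15 ⊕ ℤ/30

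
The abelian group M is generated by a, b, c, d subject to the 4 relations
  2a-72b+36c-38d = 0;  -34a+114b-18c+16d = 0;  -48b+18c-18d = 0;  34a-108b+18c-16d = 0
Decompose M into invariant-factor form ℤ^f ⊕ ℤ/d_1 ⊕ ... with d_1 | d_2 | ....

Answer: M ≅ ℤ/2 ⊕ ℤ/6 ⊕ ℤ/18 ⊕ ℤ/36

Derivation:
rank_ℚ(R)=4; free=4−4=0
SNF(R) diag = [2, 6, 18, 36] → torsion [2, 6, 18, 36]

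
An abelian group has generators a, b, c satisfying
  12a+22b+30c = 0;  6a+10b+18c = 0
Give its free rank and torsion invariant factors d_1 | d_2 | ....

rank_ℚ(R)=2; free=3−2=1
SNF(R) diag = [2, 6] → torsion [2, 6]

Answer: M ≅ ℤ^1 ⊕ ℤ/2 ⊕ ℤ/6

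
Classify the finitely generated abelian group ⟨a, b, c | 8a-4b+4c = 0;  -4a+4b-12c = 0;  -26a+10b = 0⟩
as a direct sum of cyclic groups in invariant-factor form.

Answer: M ≅ ℤ/2 ⊕ ℤ/4 ⊕ ℤ/4

Derivation:
rank_ℚ(R)=3; free=3−3=0
SNF(R) diag = [2, 4, 4] → torsion [2, 4, 4]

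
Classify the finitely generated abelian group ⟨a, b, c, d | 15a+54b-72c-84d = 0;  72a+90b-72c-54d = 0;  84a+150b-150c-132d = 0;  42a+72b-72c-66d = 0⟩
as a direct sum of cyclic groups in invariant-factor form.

Answer: M ≅ ℤ/3 ⊕ ℤ/6 ⊕ ℤ/18 ⊕ ℤ/18

Derivation:
rank_ℚ(R)=4; free=4−4=0
SNF(R) diag = [3, 6, 18, 18] → torsion [3, 6, 18, 18]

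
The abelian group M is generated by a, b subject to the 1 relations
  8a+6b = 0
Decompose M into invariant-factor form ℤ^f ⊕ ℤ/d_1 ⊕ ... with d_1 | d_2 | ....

rank_ℚ(R)=1; free=2−1=1
SNF(R) diag = [2] → torsion [2]

Answer: M ≅ ℤ^1 ⊕ ℤ/2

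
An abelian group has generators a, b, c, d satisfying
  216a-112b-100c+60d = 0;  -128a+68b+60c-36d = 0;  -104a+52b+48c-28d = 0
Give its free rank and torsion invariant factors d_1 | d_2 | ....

rank_ℚ(R)=3; free=4−3=1
SNF(R) diag = [4, 4, 4] → torsion [4, 4, 4]

Answer: M ≅ ℤ^1 ⊕ ℤ/4 ⊕ ℤ/4 ⊕ ℤ/4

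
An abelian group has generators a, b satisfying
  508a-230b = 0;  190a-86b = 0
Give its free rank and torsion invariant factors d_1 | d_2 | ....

Answer: M ≅ ℤ/2 ⊕ ℤ/6

Derivation:
rank_ℚ(R)=2; free=2−2=0
SNF(R) diag = [2, 6] → torsion [2, 6]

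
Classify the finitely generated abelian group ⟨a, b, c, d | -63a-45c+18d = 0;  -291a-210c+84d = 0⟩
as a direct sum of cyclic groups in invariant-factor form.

Answer: M ≅ ℤ^2 ⊕ ℤ/3 ⊕ ℤ/9

Derivation:
rank_ℚ(R)=2; free=4−2=2
SNF(R) diag = [3, 9] → torsion [3, 9]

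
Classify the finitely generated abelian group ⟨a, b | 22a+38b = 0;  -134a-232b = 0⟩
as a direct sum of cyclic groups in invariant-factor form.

Answer: M ≅ ℤ/2 ⊕ ℤ/6

Derivation:
rank_ℚ(R)=2; free=2−2=0
SNF(R) diag = [2, 6] → torsion [2, 6]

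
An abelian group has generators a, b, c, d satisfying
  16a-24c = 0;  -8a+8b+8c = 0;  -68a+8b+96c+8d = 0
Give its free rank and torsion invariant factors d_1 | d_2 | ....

rank_ℚ(R)=3; free=4−3=1
SNF(R) diag = [4, 8, 8] → torsion [4, 8, 8]

Answer: M ≅ ℤ^1 ⊕ ℤ/4 ⊕ ℤ/8 ⊕ ℤ/8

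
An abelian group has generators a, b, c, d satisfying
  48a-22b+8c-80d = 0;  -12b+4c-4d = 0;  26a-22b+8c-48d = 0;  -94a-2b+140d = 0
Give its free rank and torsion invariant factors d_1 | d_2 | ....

rank_ℚ(R)=4; free=4−4=0
SNF(R) diag = [2, 2, 4, 12] → torsion [2, 2, 4, 12]

Answer: M ≅ ℤ/2 ⊕ ℤ/2 ⊕ ℤ/4 ⊕ ℤ/12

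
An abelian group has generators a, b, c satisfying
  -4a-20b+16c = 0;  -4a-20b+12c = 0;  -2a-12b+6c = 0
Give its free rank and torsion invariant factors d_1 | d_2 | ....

Answer: M ≅ ℤ/2 ⊕ ℤ/4 ⊕ ℤ/4

Derivation:
rank_ℚ(R)=3; free=3−3=0
SNF(R) diag = [2, 4, 4] → torsion [2, 4, 4]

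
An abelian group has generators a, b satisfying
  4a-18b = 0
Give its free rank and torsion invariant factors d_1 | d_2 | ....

Answer: M ≅ ℤ^1 ⊕ ℤ/2

Derivation:
rank_ℚ(R)=1; free=2−1=1
SNF(R) diag = [2] → torsion [2]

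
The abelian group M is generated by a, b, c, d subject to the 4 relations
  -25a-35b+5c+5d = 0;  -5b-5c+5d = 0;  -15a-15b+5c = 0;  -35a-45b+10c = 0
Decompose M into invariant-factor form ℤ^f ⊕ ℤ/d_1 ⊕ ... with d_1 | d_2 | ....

Answer: M ≅ ℤ/5 ⊕ ℤ/5 ⊕ ℤ/5 ⊕ ℤ/15

Derivation:
rank_ℚ(R)=4; free=4−4=0
SNF(R) diag = [5, 5, 5, 15] → torsion [5, 5, 5, 15]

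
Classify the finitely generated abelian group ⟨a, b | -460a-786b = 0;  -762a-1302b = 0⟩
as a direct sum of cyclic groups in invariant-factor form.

rank_ℚ(R)=2; free=2−2=0
SNF(R) diag = [2, 6] → torsion [2, 6]

Answer: M ≅ ℤ/2 ⊕ ℤ/6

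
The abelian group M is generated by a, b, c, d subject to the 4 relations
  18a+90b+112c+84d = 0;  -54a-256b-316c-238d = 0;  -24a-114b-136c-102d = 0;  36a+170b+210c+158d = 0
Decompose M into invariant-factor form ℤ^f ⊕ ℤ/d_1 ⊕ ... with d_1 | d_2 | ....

Answer: M ≅ ℤ/2 ⊕ ℤ/2 ⊕ ℤ/6 ⊕ ℤ/12

Derivation:
rank_ℚ(R)=4; free=4−4=0
SNF(R) diag = [2, 2, 6, 12] → torsion [2, 2, 6, 12]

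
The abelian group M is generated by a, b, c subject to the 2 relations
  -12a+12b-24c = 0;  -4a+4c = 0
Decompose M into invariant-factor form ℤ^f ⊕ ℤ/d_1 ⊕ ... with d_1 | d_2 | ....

Answer: M ≅ ℤ^1 ⊕ ℤ/4 ⊕ ℤ/12

Derivation:
rank_ℚ(R)=2; free=3−2=1
SNF(R) diag = [4, 12] → torsion [4, 12]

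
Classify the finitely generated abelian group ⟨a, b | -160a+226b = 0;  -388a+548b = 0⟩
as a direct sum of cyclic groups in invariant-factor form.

Answer: M ≅ ℤ/2 ⊕ ℤ/4

Derivation:
rank_ℚ(R)=2; free=2−2=0
SNF(R) diag = [2, 4] → torsion [2, 4]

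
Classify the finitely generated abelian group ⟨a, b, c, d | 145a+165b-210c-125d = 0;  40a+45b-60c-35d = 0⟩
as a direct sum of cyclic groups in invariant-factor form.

rank_ℚ(R)=2; free=4−2=2
SNF(R) diag = [5, 15] → torsion [5, 15]

Answer: M ≅ ℤ^2 ⊕ ℤ/5 ⊕ ℤ/15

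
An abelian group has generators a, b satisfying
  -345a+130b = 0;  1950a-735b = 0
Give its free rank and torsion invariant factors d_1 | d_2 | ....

Answer: M ≅ ℤ/5 ⊕ ℤ/15

Derivation:
rank_ℚ(R)=2; free=2−2=0
SNF(R) diag = [5, 15] → torsion [5, 15]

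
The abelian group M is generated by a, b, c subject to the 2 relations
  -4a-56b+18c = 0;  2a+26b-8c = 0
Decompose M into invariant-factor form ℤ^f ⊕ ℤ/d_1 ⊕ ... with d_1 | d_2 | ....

Answer: M ≅ ℤ^1 ⊕ ℤ/2 ⊕ ℤ/2

Derivation:
rank_ℚ(R)=2; free=3−2=1
SNF(R) diag = [2, 2] → torsion [2, 2]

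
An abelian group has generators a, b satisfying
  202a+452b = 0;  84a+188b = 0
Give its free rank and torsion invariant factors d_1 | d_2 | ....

rank_ℚ(R)=2; free=2−2=0
SNF(R) diag = [2, 4] → torsion [2, 4]

Answer: M ≅ ℤ/2 ⊕ ℤ/4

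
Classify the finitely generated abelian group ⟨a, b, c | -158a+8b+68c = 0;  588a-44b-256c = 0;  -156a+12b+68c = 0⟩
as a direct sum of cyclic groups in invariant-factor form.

Answer: M ≅ ℤ/2 ⊕ ℤ/4 ⊕ ℤ/4

Derivation:
rank_ℚ(R)=3; free=3−3=0
SNF(R) diag = [2, 4, 4] → torsion [2, 4, 4]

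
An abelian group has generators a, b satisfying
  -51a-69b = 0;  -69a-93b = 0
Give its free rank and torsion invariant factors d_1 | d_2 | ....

Answer: M ≅ ℤ/3 ⊕ ℤ/6

Derivation:
rank_ℚ(R)=2; free=2−2=0
SNF(R) diag = [3, 6] → torsion [3, 6]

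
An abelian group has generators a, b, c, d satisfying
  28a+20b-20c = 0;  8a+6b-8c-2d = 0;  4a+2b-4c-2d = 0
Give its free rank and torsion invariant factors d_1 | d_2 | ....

Answer: M ≅ ℤ^1 ⊕ ℤ/2 ⊕ ℤ/4 ⊕ ℤ/8

Derivation:
rank_ℚ(R)=3; free=4−3=1
SNF(R) diag = [2, 4, 8] → torsion [2, 4, 8]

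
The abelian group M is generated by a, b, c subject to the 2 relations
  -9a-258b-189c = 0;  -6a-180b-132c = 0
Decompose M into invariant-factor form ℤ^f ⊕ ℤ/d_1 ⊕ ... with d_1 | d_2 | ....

rank_ℚ(R)=2; free=3−2=1
SNF(R) diag = [3, 6] → torsion [3, 6]

Answer: M ≅ ℤ^1 ⊕ ℤ/3 ⊕ ℤ/6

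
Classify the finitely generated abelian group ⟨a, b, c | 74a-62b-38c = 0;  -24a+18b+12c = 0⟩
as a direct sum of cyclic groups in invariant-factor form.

rank_ℚ(R)=2; free=3−2=1
SNF(R) diag = [2, 6] → torsion [2, 6]

Answer: M ≅ ℤ^1 ⊕ ℤ/2 ⊕ ℤ/6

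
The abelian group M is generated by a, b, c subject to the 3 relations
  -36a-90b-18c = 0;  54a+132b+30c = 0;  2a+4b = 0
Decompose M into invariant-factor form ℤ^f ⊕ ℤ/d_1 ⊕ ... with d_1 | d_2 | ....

rank_ℚ(R)=3; free=3−3=0
SNF(R) diag = [2, 6, 18] → torsion [2, 6, 18]

Answer: M ≅ ℤ/2 ⊕ ℤ/6 ⊕ ℤ/18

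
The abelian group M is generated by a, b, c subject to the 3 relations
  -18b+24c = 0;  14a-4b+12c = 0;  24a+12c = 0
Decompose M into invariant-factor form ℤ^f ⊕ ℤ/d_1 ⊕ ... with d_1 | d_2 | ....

Answer: M ≅ ℤ/2 ⊕ ℤ/6 ⊕ ℤ/12

Derivation:
rank_ℚ(R)=3; free=3−3=0
SNF(R) diag = [2, 6, 12] → torsion [2, 6, 12]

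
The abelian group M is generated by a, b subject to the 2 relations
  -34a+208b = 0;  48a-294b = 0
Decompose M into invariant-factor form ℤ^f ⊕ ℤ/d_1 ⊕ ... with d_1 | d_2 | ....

Answer: M ≅ ℤ/2 ⊕ ℤ/6

Derivation:
rank_ℚ(R)=2; free=2−2=0
SNF(R) diag = [2, 6] → torsion [2, 6]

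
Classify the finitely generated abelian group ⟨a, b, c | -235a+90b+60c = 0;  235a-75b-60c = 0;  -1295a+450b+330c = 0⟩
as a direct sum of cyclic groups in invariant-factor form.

rank_ℚ(R)=3; free=3−3=0
SNF(R) diag = [5, 15, 30] → torsion [5, 15, 30]

Answer: M ≅ ℤ/5 ⊕ ℤ/15 ⊕ ℤ/30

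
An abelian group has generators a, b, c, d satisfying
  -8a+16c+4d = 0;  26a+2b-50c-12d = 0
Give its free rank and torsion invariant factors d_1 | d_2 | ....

Answer: M ≅ ℤ^2 ⊕ ℤ/2 ⊕ ℤ/4

Derivation:
rank_ℚ(R)=2; free=4−2=2
SNF(R) diag = [2, 4] → torsion [2, 4]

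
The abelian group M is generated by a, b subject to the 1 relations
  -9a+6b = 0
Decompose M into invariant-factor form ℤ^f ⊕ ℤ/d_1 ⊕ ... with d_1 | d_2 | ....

rank_ℚ(R)=1; free=2−1=1
SNF(R) diag = [3] → torsion [3]

Answer: M ≅ ℤ^1 ⊕ ℤ/3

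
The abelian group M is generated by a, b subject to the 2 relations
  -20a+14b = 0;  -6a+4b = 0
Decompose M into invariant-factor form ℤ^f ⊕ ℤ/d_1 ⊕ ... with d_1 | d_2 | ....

Answer: M ≅ ℤ/2 ⊕ ℤ/2

Derivation:
rank_ℚ(R)=2; free=2−2=0
SNF(R) diag = [2, 2] → torsion [2, 2]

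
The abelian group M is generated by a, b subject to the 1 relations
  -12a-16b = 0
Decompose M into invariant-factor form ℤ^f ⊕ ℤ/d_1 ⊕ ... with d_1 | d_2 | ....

rank_ℚ(R)=1; free=2−1=1
SNF(R) diag = [4] → torsion [4]

Answer: M ≅ ℤ^1 ⊕ ℤ/4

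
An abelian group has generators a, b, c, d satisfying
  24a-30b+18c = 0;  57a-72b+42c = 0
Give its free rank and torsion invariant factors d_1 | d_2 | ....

Answer: M ≅ ℤ^2 ⊕ ℤ/3 ⊕ ℤ/6

Derivation:
rank_ℚ(R)=2; free=4−2=2
SNF(R) diag = [3, 6] → torsion [3, 6]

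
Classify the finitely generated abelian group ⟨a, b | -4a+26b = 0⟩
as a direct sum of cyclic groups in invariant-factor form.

rank_ℚ(R)=1; free=2−1=1
SNF(R) diag = [2] → torsion [2]

Answer: M ≅ ℤ^1 ⊕ ℤ/2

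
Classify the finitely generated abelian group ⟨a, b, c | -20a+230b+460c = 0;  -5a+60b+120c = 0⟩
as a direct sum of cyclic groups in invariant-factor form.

Answer: M ≅ ℤ^1 ⊕ ℤ/5 ⊕ ℤ/10

Derivation:
rank_ℚ(R)=2; free=3−2=1
SNF(R) diag = [5, 10] → torsion [5, 10]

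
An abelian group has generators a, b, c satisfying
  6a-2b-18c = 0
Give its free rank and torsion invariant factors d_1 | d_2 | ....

rank_ℚ(R)=1; free=3−1=2
SNF(R) diag = [2] → torsion [2]

Answer: M ≅ ℤ^2 ⊕ ℤ/2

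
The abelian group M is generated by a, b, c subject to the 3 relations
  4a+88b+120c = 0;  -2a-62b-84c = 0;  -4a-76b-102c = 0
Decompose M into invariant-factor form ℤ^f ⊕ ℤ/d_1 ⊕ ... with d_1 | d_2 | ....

rank_ℚ(R)=3; free=3−3=0
SNF(R) diag = [2, 6, 12] → torsion [2, 6, 12]

Answer: M ≅ ℤ/2 ⊕ ℤ/6 ⊕ ℤ/12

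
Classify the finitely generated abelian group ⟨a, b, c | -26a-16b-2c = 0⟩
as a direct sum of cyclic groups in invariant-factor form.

rank_ℚ(R)=1; free=3−1=2
SNF(R) diag = [2] → torsion [2]

Answer: M ≅ ℤ^2 ⊕ ℤ/2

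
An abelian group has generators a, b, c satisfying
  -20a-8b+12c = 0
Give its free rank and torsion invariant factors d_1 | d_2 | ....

rank_ℚ(R)=1; free=3−1=2
SNF(R) diag = [4] → torsion [4]

Answer: M ≅ ℤ^2 ⊕ ℤ/4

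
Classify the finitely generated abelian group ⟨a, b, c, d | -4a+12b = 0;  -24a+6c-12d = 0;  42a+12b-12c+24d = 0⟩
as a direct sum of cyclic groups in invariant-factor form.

Answer: M ≅ ℤ^1 ⊕ ℤ/2 ⊕ ℤ/6 ⊕ ℤ/12

Derivation:
rank_ℚ(R)=3; free=4−3=1
SNF(R) diag = [2, 6, 12] → torsion [2, 6, 12]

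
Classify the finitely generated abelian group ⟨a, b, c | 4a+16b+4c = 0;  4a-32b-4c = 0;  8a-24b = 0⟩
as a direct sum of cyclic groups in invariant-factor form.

Answer: M ≅ ℤ/4 ⊕ ℤ/8 ⊕ ℤ/8

Derivation:
rank_ℚ(R)=3; free=3−3=0
SNF(R) diag = [4, 8, 8] → torsion [4, 8, 8]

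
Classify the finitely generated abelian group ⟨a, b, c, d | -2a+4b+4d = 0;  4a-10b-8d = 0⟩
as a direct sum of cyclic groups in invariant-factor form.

Answer: M ≅ ℤ^2 ⊕ ℤ/2 ⊕ ℤ/2

Derivation:
rank_ℚ(R)=2; free=4−2=2
SNF(R) diag = [2, 2] → torsion [2, 2]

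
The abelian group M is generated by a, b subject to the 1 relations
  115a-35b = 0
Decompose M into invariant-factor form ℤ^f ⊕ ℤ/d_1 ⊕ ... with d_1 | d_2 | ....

Answer: M ≅ ℤ^1 ⊕ ℤ/5

Derivation:
rank_ℚ(R)=1; free=2−1=1
SNF(R) diag = [5] → torsion [5]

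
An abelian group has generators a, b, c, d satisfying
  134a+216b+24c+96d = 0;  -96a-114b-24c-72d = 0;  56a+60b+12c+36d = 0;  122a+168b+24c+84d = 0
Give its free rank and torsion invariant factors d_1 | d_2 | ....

rank_ℚ(R)=4; free=4−4=0
SNF(R) diag = [2, 6, 12, 12] → torsion [2, 6, 12, 12]

Answer: M ≅ ℤ/2 ⊕ ℤ/6 ⊕ ℤ/12 ⊕ ℤ/12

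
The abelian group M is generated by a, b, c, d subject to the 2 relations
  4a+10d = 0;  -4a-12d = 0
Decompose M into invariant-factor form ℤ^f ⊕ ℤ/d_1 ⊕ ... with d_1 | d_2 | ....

Answer: M ≅ ℤ^2 ⊕ ℤ/2 ⊕ ℤ/4

Derivation:
rank_ℚ(R)=2; free=4−2=2
SNF(R) diag = [2, 4] → torsion [2, 4]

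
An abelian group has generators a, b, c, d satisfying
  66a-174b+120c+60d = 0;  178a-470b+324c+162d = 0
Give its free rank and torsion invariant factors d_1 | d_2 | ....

Answer: M ≅ ℤ^2 ⊕ ℤ/2 ⊕ ℤ/6

Derivation:
rank_ℚ(R)=2; free=4−2=2
SNF(R) diag = [2, 6] → torsion [2, 6]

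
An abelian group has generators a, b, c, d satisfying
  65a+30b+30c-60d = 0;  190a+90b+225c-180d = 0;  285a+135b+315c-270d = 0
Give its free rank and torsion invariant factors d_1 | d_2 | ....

rank_ℚ(R)=3; free=4−3=1
SNF(R) diag = [5, 15, 45] → torsion [5, 15, 45]

Answer: M ≅ ℤ^1 ⊕ ℤ/5 ⊕ ℤ/15 ⊕ ℤ/45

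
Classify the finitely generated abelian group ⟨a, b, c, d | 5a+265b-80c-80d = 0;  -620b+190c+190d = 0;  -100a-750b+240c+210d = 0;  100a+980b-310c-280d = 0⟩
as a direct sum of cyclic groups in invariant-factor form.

Answer: M ≅ ℤ/5 ⊕ ℤ/10 ⊕ ℤ/30 ⊕ ℤ/30

Derivation:
rank_ℚ(R)=4; free=4−4=0
SNF(R) diag = [5, 10, 30, 30] → torsion [5, 10, 30, 30]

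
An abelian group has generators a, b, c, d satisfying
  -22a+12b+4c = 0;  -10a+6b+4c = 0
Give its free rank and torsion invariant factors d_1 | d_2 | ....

Answer: M ≅ ℤ^2 ⊕ ℤ/2 ⊕ ℤ/6

Derivation:
rank_ℚ(R)=2; free=4−2=2
SNF(R) diag = [2, 6] → torsion [2, 6]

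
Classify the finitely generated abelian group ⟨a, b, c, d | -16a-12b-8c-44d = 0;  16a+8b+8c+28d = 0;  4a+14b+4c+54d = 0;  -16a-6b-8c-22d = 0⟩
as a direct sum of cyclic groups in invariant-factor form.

Answer: M ≅ ℤ/2 ⊕ ℤ/4 ⊕ ℤ/4 ⊕ ℤ/8

Derivation:
rank_ℚ(R)=4; free=4−4=0
SNF(R) diag = [2, 4, 4, 8] → torsion [2, 4, 4, 8]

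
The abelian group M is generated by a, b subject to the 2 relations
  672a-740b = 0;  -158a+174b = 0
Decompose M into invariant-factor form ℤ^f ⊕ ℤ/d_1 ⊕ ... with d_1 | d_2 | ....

Answer: M ≅ ℤ/2 ⊕ ℤ/4

Derivation:
rank_ℚ(R)=2; free=2−2=0
SNF(R) diag = [2, 4] → torsion [2, 4]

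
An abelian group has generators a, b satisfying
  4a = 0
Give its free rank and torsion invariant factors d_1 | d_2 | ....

rank_ℚ(R)=1; free=2−1=1
SNF(R) diag = [4] → torsion [4]

Answer: M ≅ ℤ^1 ⊕ ℤ/4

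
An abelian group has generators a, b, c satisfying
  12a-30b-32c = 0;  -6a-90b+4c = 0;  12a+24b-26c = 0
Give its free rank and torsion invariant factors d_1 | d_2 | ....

rank_ℚ(R)=3; free=3−3=0
SNF(R) diag = [2, 6, 18] → torsion [2, 6, 18]

Answer: M ≅ ℤ/2 ⊕ ℤ/6 ⊕ ℤ/18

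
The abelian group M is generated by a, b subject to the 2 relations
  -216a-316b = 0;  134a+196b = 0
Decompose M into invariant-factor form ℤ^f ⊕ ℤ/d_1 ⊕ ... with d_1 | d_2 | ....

Answer: M ≅ ℤ/2 ⊕ ℤ/4

Derivation:
rank_ℚ(R)=2; free=2−2=0
SNF(R) diag = [2, 4] → torsion [2, 4]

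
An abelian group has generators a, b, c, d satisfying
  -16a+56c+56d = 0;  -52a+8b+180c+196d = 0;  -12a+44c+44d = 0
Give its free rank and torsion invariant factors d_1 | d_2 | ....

Answer: M ≅ ℤ^1 ⊕ ℤ/4 ⊕ ℤ/8 ⊕ ℤ/8

Derivation:
rank_ℚ(R)=3; free=4−3=1
SNF(R) diag = [4, 8, 8] → torsion [4, 8, 8]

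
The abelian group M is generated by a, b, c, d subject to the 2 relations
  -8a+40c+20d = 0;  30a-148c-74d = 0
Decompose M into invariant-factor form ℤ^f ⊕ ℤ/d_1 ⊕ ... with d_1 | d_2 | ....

Answer: M ≅ ℤ^2 ⊕ ℤ/2 ⊕ ℤ/4

Derivation:
rank_ℚ(R)=2; free=4−2=2
SNF(R) diag = [2, 4] → torsion [2, 4]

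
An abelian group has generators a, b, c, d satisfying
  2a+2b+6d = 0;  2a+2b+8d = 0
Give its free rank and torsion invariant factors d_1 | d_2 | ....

Answer: M ≅ ℤ^2 ⊕ ℤ/2 ⊕ ℤ/2

Derivation:
rank_ℚ(R)=2; free=4−2=2
SNF(R) diag = [2, 2] → torsion [2, 2]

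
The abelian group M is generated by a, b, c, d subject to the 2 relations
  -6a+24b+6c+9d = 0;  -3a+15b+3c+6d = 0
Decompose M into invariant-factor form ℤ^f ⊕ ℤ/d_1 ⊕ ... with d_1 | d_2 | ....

Answer: M ≅ ℤ^2 ⊕ ℤ/3 ⊕ ℤ/3

Derivation:
rank_ℚ(R)=2; free=4−2=2
SNF(R) diag = [3, 3] → torsion [3, 3]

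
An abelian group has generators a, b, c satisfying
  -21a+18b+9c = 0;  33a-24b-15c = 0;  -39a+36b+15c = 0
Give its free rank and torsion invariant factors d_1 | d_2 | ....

rank_ℚ(R)=3; free=3−3=0
SNF(R) diag = [3, 6, 6] → torsion [3, 6, 6]

Answer: M ≅ ℤ/3 ⊕ ℤ/6 ⊕ ℤ/6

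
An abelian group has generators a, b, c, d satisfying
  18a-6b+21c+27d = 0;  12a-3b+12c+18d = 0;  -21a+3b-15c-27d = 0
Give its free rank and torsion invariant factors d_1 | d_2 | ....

Answer: M ≅ ℤ^1 ⊕ ℤ/3 ⊕ ℤ/3 ⊕ ℤ/3

Derivation:
rank_ℚ(R)=3; free=4−3=1
SNF(R) diag = [3, 3, 3] → torsion [3, 3, 3]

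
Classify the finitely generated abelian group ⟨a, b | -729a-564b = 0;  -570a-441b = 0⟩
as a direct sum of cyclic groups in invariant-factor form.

Answer: M ≅ ℤ/3 ⊕ ℤ/3

Derivation:
rank_ℚ(R)=2; free=2−2=0
SNF(R) diag = [3, 3] → torsion [3, 3]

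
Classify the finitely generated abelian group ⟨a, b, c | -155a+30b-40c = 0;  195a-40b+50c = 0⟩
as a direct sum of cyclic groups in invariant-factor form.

rank_ℚ(R)=2; free=3−2=1
SNF(R) diag = [5, 10] → torsion [5, 10]

Answer: M ≅ ℤ^1 ⊕ ℤ/5 ⊕ ℤ/10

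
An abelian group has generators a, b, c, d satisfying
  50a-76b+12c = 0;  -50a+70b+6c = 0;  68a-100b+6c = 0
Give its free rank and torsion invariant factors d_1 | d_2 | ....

Answer: M ≅ ℤ^1 ⊕ ℤ/2 ⊕ ℤ/6 ⊕ ℤ/6

Derivation:
rank_ℚ(R)=3; free=4−3=1
SNF(R) diag = [2, 6, 6] → torsion [2, 6, 6]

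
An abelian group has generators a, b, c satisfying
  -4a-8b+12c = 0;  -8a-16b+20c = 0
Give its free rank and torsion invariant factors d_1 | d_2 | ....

rank_ℚ(R)=2; free=3−2=1
SNF(R) diag = [4, 4] → torsion [4, 4]

Answer: M ≅ ℤ^1 ⊕ ℤ/4 ⊕ ℤ/4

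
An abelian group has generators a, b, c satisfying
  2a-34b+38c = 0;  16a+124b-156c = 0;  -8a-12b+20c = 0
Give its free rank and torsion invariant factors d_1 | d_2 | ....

Answer: M ≅ ℤ/2 ⊕ ℤ/4 ⊕ ℤ/8

Derivation:
rank_ℚ(R)=3; free=3−3=0
SNF(R) diag = [2, 4, 8] → torsion [2, 4, 8]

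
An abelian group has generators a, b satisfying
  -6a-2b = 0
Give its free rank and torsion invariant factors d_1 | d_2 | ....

rank_ℚ(R)=1; free=2−1=1
SNF(R) diag = [2] → torsion [2]

Answer: M ≅ ℤ^1 ⊕ ℤ/2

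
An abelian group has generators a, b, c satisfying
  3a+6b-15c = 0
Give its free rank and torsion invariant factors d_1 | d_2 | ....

Answer: M ≅ ℤ^2 ⊕ ℤ/3

Derivation:
rank_ℚ(R)=1; free=3−1=2
SNF(R) diag = [3] → torsion [3]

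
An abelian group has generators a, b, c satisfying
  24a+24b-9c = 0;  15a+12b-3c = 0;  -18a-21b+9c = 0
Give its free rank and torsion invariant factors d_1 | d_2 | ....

Answer: M ≅ ℤ/3 ⊕ ℤ/3 ⊕ ℤ/3

Derivation:
rank_ℚ(R)=3; free=3−3=0
SNF(R) diag = [3, 3, 3] → torsion [3, 3, 3]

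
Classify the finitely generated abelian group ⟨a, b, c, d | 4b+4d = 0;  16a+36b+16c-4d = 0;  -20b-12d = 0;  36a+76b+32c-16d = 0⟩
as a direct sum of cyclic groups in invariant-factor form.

rank_ℚ(R)=4; free=4−4=0
SNF(R) diag = [4, 4, 8, 16] → torsion [4, 4, 8, 16]

Answer: M ≅ ℤ/4 ⊕ ℤ/4 ⊕ ℤ/8 ⊕ ℤ/16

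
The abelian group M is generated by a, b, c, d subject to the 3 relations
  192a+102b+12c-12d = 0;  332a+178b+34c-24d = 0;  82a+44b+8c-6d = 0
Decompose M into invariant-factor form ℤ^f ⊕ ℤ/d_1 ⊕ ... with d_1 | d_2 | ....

rank_ℚ(R)=3; free=4−3=1
SNF(R) diag = [2, 6, 18] → torsion [2, 6, 18]

Answer: M ≅ ℤ^1 ⊕ ℤ/2 ⊕ ℤ/6 ⊕ ℤ/18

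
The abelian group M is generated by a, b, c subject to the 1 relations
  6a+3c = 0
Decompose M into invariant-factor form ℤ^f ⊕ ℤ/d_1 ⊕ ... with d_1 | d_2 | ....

Answer: M ≅ ℤ^2 ⊕ ℤ/3

Derivation:
rank_ℚ(R)=1; free=3−1=2
SNF(R) diag = [3] → torsion [3]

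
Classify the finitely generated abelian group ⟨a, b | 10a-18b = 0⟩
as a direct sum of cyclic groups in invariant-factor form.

Answer: M ≅ ℤ^1 ⊕ ℤ/2

Derivation:
rank_ℚ(R)=1; free=2−1=1
SNF(R) diag = [2] → torsion [2]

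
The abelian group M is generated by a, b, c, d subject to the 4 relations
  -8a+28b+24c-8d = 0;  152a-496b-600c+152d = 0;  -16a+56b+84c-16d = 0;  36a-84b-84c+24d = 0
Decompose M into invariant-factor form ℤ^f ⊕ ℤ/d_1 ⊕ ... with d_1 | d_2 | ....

Answer: M ≅ ℤ/4 ⊕ ℤ/12 ⊕ ℤ/36 ⊕ ℤ/72

Derivation:
rank_ℚ(R)=4; free=4−4=0
SNF(R) diag = [4, 12, 36, 72] → torsion [4, 12, 36, 72]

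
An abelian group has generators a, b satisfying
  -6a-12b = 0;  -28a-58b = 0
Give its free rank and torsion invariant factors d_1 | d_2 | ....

Answer: M ≅ ℤ/2 ⊕ ℤ/6

Derivation:
rank_ℚ(R)=2; free=2−2=0
SNF(R) diag = [2, 6] → torsion [2, 6]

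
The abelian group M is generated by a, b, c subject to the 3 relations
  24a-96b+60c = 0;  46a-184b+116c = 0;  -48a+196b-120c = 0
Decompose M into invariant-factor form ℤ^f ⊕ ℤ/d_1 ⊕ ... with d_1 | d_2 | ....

rank_ℚ(R)=3; free=3−3=0
SNF(R) diag = [2, 4, 12] → torsion [2, 4, 12]

Answer: M ≅ ℤ/2 ⊕ ℤ/4 ⊕ ℤ/12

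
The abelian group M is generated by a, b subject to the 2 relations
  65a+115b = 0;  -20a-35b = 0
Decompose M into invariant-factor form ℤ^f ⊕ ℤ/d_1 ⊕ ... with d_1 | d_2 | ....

Answer: M ≅ ℤ/5 ⊕ ℤ/5

Derivation:
rank_ℚ(R)=2; free=2−2=0
SNF(R) diag = [5, 5] → torsion [5, 5]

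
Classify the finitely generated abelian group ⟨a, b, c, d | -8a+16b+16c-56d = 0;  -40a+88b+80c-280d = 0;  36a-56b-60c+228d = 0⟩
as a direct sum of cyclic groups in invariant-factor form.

Answer: M ≅ ℤ^1 ⊕ ℤ/4 ⊕ ℤ/8 ⊕ ℤ/24

Derivation:
rank_ℚ(R)=3; free=4−3=1
SNF(R) diag = [4, 8, 24] → torsion [4, 8, 24]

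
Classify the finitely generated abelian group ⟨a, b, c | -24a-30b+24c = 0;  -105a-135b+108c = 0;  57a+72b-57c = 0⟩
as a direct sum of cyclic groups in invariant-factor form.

Answer: M ≅ ℤ/3 ⊕ ℤ/3 ⊕ ℤ/6

Derivation:
rank_ℚ(R)=3; free=3−3=0
SNF(R) diag = [3, 3, 6] → torsion [3, 3, 6]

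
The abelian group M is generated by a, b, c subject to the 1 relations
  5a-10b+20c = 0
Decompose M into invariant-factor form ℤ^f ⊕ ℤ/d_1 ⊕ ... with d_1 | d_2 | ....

rank_ℚ(R)=1; free=3−1=2
SNF(R) diag = [5] → torsion [5]

Answer: M ≅ ℤ^2 ⊕ ℤ/5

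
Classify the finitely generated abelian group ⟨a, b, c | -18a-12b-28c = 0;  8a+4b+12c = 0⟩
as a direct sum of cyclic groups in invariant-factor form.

Answer: M ≅ ℤ^1 ⊕ ℤ/2 ⊕ ℤ/4

Derivation:
rank_ℚ(R)=2; free=3−2=1
SNF(R) diag = [2, 4] → torsion [2, 4]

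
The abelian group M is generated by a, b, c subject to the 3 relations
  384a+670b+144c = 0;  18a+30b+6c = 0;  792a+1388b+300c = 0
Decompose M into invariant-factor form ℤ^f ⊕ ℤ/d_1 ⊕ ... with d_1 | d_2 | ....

Answer: M ≅ ℤ/2 ⊕ ℤ/6 ⊕ ℤ/12

Derivation:
rank_ℚ(R)=3; free=3−3=0
SNF(R) diag = [2, 6, 12] → torsion [2, 6, 12]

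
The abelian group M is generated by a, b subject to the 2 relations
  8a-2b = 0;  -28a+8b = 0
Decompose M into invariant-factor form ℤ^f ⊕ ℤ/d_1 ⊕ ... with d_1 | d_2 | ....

rank_ℚ(R)=2; free=2−2=0
SNF(R) diag = [2, 4] → torsion [2, 4]

Answer: M ≅ ℤ/2 ⊕ ℤ/4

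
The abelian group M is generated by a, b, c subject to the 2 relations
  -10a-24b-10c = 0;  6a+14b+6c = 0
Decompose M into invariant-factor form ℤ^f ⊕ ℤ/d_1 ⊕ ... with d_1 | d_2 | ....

rank_ℚ(R)=2; free=3−2=1
SNF(R) diag = [2, 2] → torsion [2, 2]

Answer: M ≅ ℤ^1 ⊕ ℤ/2 ⊕ ℤ/2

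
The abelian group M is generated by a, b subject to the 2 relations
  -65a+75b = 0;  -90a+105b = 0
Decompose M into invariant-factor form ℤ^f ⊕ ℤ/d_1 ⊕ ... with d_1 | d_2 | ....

rank_ℚ(R)=2; free=2−2=0
SNF(R) diag = [5, 15] → torsion [5, 15]

Answer: M ≅ ℤ/5 ⊕ ℤ/15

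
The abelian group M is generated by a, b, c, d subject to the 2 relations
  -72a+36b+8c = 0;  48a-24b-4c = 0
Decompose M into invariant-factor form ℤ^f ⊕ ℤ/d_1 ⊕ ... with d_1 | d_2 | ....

Answer: M ≅ ℤ^2 ⊕ ℤ/4 ⊕ ℤ/12

Derivation:
rank_ℚ(R)=2; free=4−2=2
SNF(R) diag = [4, 12] → torsion [4, 12]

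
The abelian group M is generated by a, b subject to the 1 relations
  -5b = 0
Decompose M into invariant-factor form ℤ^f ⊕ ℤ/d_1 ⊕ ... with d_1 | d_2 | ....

Answer: M ≅ ℤ^1 ⊕ ℤ/5

Derivation:
rank_ℚ(R)=1; free=2−1=1
SNF(R) diag = [5] → torsion [5]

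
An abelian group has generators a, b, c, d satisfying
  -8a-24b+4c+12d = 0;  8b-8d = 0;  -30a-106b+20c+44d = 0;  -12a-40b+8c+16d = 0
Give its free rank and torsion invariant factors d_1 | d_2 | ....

rank_ℚ(R)=4; free=4−4=0
SNF(R) diag = [2, 4, 4, 8] → torsion [2, 4, 4, 8]

Answer: M ≅ ℤ/2 ⊕ ℤ/4 ⊕ ℤ/4 ⊕ ℤ/8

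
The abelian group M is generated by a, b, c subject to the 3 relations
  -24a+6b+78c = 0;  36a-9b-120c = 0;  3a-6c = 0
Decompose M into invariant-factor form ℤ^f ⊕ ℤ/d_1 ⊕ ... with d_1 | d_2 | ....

Answer: M ≅ ℤ/3 ⊕ ℤ/3 ⊕ ℤ/6

Derivation:
rank_ℚ(R)=3; free=3−3=0
SNF(R) diag = [3, 3, 6] → torsion [3, 3, 6]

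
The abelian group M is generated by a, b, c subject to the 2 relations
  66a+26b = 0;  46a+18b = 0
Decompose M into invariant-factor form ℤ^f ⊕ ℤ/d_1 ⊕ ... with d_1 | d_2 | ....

rank_ℚ(R)=2; free=3−2=1
SNF(R) diag = [2, 4] → torsion [2, 4]

Answer: M ≅ ℤ^1 ⊕ ℤ/2 ⊕ ℤ/4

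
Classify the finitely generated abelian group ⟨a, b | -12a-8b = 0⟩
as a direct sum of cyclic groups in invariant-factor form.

rank_ℚ(R)=1; free=2−1=1
SNF(R) diag = [4] → torsion [4]

Answer: M ≅ ℤ^1 ⊕ ℤ/4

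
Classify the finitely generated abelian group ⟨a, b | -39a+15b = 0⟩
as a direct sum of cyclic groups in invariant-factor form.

rank_ℚ(R)=1; free=2−1=1
SNF(R) diag = [3] → torsion [3]

Answer: M ≅ ℤ^1 ⊕ ℤ/3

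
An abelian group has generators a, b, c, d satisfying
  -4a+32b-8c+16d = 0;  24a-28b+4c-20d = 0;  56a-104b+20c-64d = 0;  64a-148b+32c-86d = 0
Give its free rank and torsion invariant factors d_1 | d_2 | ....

Answer: M ≅ ℤ/2 ⊕ ℤ/4 ⊕ ℤ/4 ⊕ ℤ/12

Derivation:
rank_ℚ(R)=4; free=4−4=0
SNF(R) diag = [2, 4, 4, 12] → torsion [2, 4, 4, 12]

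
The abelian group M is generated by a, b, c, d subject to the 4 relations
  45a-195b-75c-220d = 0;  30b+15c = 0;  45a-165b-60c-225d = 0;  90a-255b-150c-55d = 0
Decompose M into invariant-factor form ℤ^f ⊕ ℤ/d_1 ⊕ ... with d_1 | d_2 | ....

Answer: M ≅ ℤ/5 ⊕ ℤ/15 ⊕ ℤ/45 ⊕ ℤ/135

Derivation:
rank_ℚ(R)=4; free=4−4=0
SNF(R) diag = [5, 15, 45, 135] → torsion [5, 15, 45, 135]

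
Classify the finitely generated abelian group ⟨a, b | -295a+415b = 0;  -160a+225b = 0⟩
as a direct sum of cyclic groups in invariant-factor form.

Answer: M ≅ ℤ/5 ⊕ ℤ/5

Derivation:
rank_ℚ(R)=2; free=2−2=0
SNF(R) diag = [5, 5] → torsion [5, 5]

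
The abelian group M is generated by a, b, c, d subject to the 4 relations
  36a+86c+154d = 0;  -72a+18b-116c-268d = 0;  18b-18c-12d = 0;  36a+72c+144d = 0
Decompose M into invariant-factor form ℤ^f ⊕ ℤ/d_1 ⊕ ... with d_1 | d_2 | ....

Answer: M ≅ ℤ/2 ⊕ ℤ/6 ⊕ ℤ/18 ⊕ ℤ/36

Derivation:
rank_ℚ(R)=4; free=4−4=0
SNF(R) diag = [2, 6, 18, 36] → torsion [2, 6, 18, 36]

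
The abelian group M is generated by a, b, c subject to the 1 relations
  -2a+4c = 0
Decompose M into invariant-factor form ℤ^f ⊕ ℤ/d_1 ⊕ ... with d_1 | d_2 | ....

Answer: M ≅ ℤ^2 ⊕ ℤ/2

Derivation:
rank_ℚ(R)=1; free=3−1=2
SNF(R) diag = [2] → torsion [2]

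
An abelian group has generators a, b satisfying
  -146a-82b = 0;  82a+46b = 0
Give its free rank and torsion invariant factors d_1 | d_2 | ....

Answer: M ≅ ℤ/2 ⊕ ℤ/4

Derivation:
rank_ℚ(R)=2; free=2−2=0
SNF(R) diag = [2, 4] → torsion [2, 4]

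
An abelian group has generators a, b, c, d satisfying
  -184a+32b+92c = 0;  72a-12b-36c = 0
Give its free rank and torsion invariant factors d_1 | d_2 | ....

Answer: M ≅ ℤ^2 ⊕ ℤ/4 ⊕ ℤ/12

Derivation:
rank_ℚ(R)=2; free=4−2=2
SNF(R) diag = [4, 12] → torsion [4, 12]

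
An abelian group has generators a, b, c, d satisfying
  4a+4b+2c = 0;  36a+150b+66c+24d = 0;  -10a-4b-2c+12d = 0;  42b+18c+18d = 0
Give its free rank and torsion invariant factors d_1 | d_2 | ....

Answer: M ≅ ℤ/2 ⊕ ℤ/6 ⊕ ℤ/6 ⊕ ℤ/6

Derivation:
rank_ℚ(R)=4; free=4−4=0
SNF(R) diag = [2, 6, 6, 6] → torsion [2, 6, 6, 6]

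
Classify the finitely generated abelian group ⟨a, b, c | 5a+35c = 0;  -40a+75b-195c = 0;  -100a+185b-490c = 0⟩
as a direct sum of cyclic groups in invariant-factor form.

Answer: M ≅ ℤ/5 ⊕ ℤ/5 ⊕ ℤ/5

Derivation:
rank_ℚ(R)=3; free=3−3=0
SNF(R) diag = [5, 5, 5] → torsion [5, 5, 5]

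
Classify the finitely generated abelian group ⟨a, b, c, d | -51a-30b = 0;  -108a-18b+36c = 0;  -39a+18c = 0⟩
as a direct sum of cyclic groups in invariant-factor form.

Answer: M ≅ ℤ^1 ⊕ ℤ/3 ⊕ ℤ/6 ⊕ ℤ/18

Derivation:
rank_ℚ(R)=3; free=4−3=1
SNF(R) diag = [3, 6, 18] → torsion [3, 6, 18]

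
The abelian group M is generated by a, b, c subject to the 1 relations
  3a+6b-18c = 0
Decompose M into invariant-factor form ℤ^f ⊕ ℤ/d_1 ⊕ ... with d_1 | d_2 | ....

rank_ℚ(R)=1; free=3−1=2
SNF(R) diag = [3] → torsion [3]

Answer: M ≅ ℤ^2 ⊕ ℤ/3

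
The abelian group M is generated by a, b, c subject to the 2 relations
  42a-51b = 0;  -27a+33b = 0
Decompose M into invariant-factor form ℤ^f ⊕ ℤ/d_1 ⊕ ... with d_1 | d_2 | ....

rank_ℚ(R)=2; free=3−2=1
SNF(R) diag = [3, 3] → torsion [3, 3]

Answer: M ≅ ℤ^1 ⊕ ℤ/3 ⊕ ℤ/3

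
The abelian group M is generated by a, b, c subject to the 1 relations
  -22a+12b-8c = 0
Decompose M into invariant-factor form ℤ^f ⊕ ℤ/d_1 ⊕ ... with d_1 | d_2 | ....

rank_ℚ(R)=1; free=3−1=2
SNF(R) diag = [2] → torsion [2]

Answer: M ≅ ℤ^2 ⊕ ℤ/2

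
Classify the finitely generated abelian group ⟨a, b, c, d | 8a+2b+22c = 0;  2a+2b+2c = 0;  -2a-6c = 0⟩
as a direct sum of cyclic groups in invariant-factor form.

rank_ℚ(R)=3; free=4−3=1
SNF(R) diag = [2, 2, 2] → torsion [2, 2, 2]

Answer: M ≅ ℤ^1 ⊕ ℤ/2 ⊕ ℤ/2 ⊕ ℤ/2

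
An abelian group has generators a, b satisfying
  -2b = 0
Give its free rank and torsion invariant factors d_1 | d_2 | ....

rank_ℚ(R)=1; free=2−1=1
SNF(R) diag = [2] → torsion [2]

Answer: M ≅ ℤ^1 ⊕ ℤ/2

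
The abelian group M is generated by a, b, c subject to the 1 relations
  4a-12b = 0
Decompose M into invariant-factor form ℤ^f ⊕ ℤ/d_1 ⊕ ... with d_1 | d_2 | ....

rank_ℚ(R)=1; free=3−1=2
SNF(R) diag = [4] → torsion [4]

Answer: M ≅ ℤ^2 ⊕ ℤ/4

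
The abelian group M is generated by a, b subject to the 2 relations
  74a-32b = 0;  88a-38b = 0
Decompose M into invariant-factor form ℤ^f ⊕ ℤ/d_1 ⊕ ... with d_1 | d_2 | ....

rank_ℚ(R)=2; free=2−2=0
SNF(R) diag = [2, 2] → torsion [2, 2]

Answer: M ≅ ℤ/2 ⊕ ℤ/2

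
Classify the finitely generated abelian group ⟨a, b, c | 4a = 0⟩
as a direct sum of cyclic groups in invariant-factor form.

rank_ℚ(R)=1; free=3−1=2
SNF(R) diag = [4] → torsion [4]

Answer: M ≅ ℤ^2 ⊕ ℤ/4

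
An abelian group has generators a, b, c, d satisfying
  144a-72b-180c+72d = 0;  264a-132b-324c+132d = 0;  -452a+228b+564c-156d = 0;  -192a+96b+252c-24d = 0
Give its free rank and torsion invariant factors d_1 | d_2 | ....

rank_ℚ(R)=4; free=4−4=0
SNF(R) diag = [4, 12, 36, 72] → torsion [4, 12, 36, 72]

Answer: M ≅ ℤ/4 ⊕ ℤ/12 ⊕ ℤ/36 ⊕ ℤ/72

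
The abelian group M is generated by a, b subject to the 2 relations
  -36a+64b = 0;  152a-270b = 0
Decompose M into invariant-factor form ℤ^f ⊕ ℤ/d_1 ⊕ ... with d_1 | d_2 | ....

rank_ℚ(R)=2; free=2−2=0
SNF(R) diag = [2, 4] → torsion [2, 4]

Answer: M ≅ ℤ/2 ⊕ ℤ/4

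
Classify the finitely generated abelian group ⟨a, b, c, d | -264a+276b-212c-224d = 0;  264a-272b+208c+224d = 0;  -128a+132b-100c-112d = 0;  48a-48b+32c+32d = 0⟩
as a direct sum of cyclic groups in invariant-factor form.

Answer: M ≅ ℤ/4 ⊕ ℤ/8 ⊕ ℤ/16 ⊕ ℤ/48

Derivation:
rank_ℚ(R)=4; free=4−4=0
SNF(R) diag = [4, 8, 16, 48] → torsion [4, 8, 16, 48]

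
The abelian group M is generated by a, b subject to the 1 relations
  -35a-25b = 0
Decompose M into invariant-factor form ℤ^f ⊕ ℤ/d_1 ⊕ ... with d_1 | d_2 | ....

rank_ℚ(R)=1; free=2−1=1
SNF(R) diag = [5] → torsion [5]

Answer: M ≅ ℤ^1 ⊕ ℤ/5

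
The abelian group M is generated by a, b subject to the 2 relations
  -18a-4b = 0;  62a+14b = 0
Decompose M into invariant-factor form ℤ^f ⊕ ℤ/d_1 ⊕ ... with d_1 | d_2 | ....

Answer: M ≅ ℤ/2 ⊕ ℤ/2

Derivation:
rank_ℚ(R)=2; free=2−2=0
SNF(R) diag = [2, 2] → torsion [2, 2]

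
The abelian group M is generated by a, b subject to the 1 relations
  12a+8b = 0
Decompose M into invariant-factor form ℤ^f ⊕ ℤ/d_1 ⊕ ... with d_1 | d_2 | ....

rank_ℚ(R)=1; free=2−1=1
SNF(R) diag = [4] → torsion [4]

Answer: M ≅ ℤ^1 ⊕ ℤ/4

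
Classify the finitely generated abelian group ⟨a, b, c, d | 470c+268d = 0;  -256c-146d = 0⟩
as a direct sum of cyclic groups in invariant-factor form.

rank_ℚ(R)=2; free=4−2=2
SNF(R) diag = [2, 6] → torsion [2, 6]

Answer: M ≅ ℤ^2 ⊕ ℤ/2 ⊕ ℤ/6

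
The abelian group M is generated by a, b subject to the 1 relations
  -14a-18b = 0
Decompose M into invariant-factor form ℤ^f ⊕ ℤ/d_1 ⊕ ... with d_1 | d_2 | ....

Answer: M ≅ ℤ^1 ⊕ ℤ/2

Derivation:
rank_ℚ(R)=1; free=2−1=1
SNF(R) diag = [2] → torsion [2]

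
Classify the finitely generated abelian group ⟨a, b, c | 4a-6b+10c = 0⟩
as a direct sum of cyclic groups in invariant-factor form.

Answer: M ≅ ℤ^2 ⊕ ℤ/2

Derivation:
rank_ℚ(R)=1; free=3−1=2
SNF(R) diag = [2] → torsion [2]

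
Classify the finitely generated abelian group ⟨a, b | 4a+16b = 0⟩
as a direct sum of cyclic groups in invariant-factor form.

Answer: M ≅ ℤ^1 ⊕ ℤ/4

Derivation:
rank_ℚ(R)=1; free=2−1=1
SNF(R) diag = [4] → torsion [4]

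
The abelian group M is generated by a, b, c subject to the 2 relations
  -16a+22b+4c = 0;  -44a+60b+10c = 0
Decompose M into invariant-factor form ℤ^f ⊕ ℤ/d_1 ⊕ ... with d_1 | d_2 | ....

rank_ℚ(R)=2; free=3−2=1
SNF(R) diag = [2, 2] → torsion [2, 2]

Answer: M ≅ ℤ^1 ⊕ ℤ/2 ⊕ ℤ/2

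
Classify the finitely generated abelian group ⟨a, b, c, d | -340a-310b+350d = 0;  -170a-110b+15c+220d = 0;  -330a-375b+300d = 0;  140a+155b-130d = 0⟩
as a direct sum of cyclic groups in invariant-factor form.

Answer: M ≅ ℤ/5 ⊕ ℤ/15 ⊕ ℤ/30 ⊕ ℤ/90

Derivation:
rank_ℚ(R)=4; free=4−4=0
SNF(R) diag = [5, 15, 30, 90] → torsion [5, 15, 30, 90]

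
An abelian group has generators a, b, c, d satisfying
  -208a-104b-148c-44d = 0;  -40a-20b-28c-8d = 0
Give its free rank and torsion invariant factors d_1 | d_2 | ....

Answer: M ≅ ℤ^2 ⊕ ℤ/4 ⊕ ℤ/12

Derivation:
rank_ℚ(R)=2; free=4−2=2
SNF(R) diag = [4, 12] → torsion [4, 12]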